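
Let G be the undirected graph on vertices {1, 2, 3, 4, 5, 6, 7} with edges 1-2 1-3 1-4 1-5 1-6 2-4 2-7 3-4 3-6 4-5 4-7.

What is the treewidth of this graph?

2

A width-2 tree decomposition is:
Bags: B1 = {1, 2, 4}  B2 = {1, 3, 4}  B3 = {2, 4, 7}  B4 = {1, 3, 6}  B5 = {1, 4, 5}
Tree: B1–B2, B1–B3, B2–B4, B2–B5
Every bag has size at most 3, so the width is 3 − 1 = 2 and tw(G) ≤ 2. For the lower bound, the 3 vertices {1, 2, 4} are pairwise adjacent, and any tree decomposition puts a clique entirely inside one bag — forcing width ≥ 2. Therefore the treewidth is 2.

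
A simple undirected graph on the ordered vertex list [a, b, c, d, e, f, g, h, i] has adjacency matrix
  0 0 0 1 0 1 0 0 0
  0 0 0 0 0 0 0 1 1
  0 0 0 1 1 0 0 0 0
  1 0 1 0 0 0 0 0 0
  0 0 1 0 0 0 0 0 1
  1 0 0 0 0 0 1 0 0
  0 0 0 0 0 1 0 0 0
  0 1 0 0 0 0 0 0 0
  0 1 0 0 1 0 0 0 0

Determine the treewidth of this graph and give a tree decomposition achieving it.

Treewidth 1.
Bags: B1 = {f, g}  B2 = {a, f}  B3 = {a, d}  B4 = {c, d}  B5 = {c, e}  B6 = {e, i}  B7 = {b, i}  B8 = {b, h}
Tree: B1–B2, B2–B3, B3–B4, B4–B5, B5–B6, B6–B7, B7–B8

Every bag has size at most 2, so the width is 2 − 1 = 1 and tw(G) ≤ 1. Any graph with an edge has treewidth ≥ 1, and G has the edge g–f. The upper and lower bounds meet at 1, so that is the treewidth.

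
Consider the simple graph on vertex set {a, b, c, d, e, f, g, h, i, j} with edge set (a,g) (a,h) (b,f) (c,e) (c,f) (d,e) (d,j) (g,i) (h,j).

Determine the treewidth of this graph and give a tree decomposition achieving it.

Each bag holds 2 vertices, so the decomposition has width 1, which upper-bounds the treewidth. G has an edge, so its treewidth is at least 1. Combining the bounds, tw(G) = 1.

Treewidth 1.
One such decomposition:
Bags: B1 = {g, i}  B2 = {a, g}  B3 = {a, h}  B4 = {h, j}  B5 = {d, j}  B6 = {d, e}  B7 = {c, e}  B8 = {c, f}  B9 = {b, f}
Tree: B1–B2, B2–B3, B3–B4, B4–B5, B5–B6, B6–B7, B7–B8, B8–B9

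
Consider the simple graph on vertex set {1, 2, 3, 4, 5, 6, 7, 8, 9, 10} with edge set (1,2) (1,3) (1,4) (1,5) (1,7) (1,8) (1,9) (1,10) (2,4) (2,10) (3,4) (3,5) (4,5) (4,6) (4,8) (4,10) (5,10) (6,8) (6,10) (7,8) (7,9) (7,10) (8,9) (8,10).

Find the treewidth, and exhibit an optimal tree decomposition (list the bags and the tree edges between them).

Each bag holds 4 vertices, so the decomposition has width 3, which upper-bounds the treewidth. For the lower bound, the 4 vertices {1, 7, 8, 9} are pairwise adjacent, and any tree decomposition puts a clique entirely inside one bag — forcing width ≥ 3. Combining the bounds, tw(G) = 3.

Treewidth 3.
One such decomposition:
Bags: B1 = {1, 7, 8, 10}  B2 = {1, 4, 8, 10}  B3 = {4, 6, 8, 10}  B4 = {1, 4, 5, 10}  B5 = {1, 2, 4, 10}  B6 = {1, 7, 8, 9}  B7 = {1, 3, 4, 5}
Tree: B1–B2, B2–B3, B2–B4, B2–B5, B1–B6, B4–B7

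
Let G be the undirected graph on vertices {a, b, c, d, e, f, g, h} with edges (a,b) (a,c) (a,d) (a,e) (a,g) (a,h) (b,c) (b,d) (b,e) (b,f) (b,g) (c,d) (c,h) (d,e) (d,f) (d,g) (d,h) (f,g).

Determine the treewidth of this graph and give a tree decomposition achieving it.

Treewidth 3.
Bags: B1 = {a, b, c, d}  B2 = {a, b, d, e}  B3 = {a, b, d, g}  B4 = {b, d, f, g}  B5 = {a, c, d, h}
Tree: B1–B2, B2–B3, B3–B4, B1–B5

Every bag has size at most 4, so the width is 4 − 1 = 3 and tw(G) ≤ 3. Conversely, {a, c, d, h} is a clique of size 4, and the vertices of any clique must share a bag in every tree decomposition; so some bag has ≥ 4 vertices and tw(G) ≥ 3. The upper and lower bounds meet at 3, so that is the treewidth.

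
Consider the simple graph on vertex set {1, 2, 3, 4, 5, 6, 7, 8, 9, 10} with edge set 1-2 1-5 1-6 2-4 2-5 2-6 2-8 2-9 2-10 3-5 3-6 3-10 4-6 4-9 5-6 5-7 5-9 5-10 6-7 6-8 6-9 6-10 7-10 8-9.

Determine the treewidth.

3

A width-3 tree decomposition is:
Bags: B1 = {2, 5, 6, 10}  B2 = {3, 5, 6, 10}  B3 = {2, 5, 6, 9}  B4 = {2, 4, 6, 9}  B5 = {2, 6, 8, 9}  B6 = {5, 6, 7, 10}  B7 = {1, 2, 5, 6}
Tree: B1–B2, B1–B3, B3–B4, B3–B5, B2–B6, B3–B7
The largest bag has 4 vertices, giving width 3; this decomposition certifies tw(G) ≤ 3. For the lower bound, the 4 vertices {2, 6, 8, 9} are pairwise adjacent, and any tree decomposition puts a clique entirely inside one bag — forcing width ≥ 3. Therefore the treewidth is 3.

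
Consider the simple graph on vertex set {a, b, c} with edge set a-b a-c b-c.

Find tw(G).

A width-2 tree decomposition is:
Bags: B1 = {a, b, c}
Tree: (single bag)
With just one bag of size 3, the width is 3 − 1 = 2, so tw(G) ≤ 2. For the lower bound, the 3 vertices {a, b, c} are pairwise adjacent, and any tree decomposition puts a clique entirely inside one bag — forcing width ≥ 2. The upper and lower bounds meet at 2, so that is the treewidth.

2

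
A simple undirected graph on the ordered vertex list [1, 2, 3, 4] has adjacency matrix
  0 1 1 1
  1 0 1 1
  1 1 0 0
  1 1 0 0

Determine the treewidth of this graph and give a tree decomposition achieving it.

The largest bag has 3 vertices, giving width 2; this decomposition certifies tw(G) ≤ 2. For the lower bound, the 3 vertices {1, 2, 3} are pairwise adjacent, and any tree decomposition puts a clique entirely inside one bag — forcing width ≥ 2. Therefore the treewidth is 2.

Treewidth 2.
One such decomposition:
Bags: B1 = {1, 2, 4}  B2 = {1, 2, 3}
Tree: B1–B2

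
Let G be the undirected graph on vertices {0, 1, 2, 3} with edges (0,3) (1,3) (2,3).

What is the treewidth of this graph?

A width-1 tree decomposition is:
Bags: B1 = {0, 3}  B2 = {1, 3}  B3 = {2, 3}
Tree: B1–B2, B2–B3
The largest bag has 2 vertices, giving width 1; this decomposition certifies tw(G) ≤ 1. G has an edge, so its treewidth is at least 1. Therefore the treewidth is 1.

1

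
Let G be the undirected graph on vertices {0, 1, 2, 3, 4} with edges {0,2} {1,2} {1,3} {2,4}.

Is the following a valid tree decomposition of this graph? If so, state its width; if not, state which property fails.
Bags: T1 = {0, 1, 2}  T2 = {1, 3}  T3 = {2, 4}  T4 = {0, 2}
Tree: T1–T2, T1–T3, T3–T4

No — bags containing vertex 0 are not connected in the tree.

A tree decomposition must satisfy three properties: every vertex lies in some bag; for every edge, both endpoints lie together in some bag; and for every vertex, the bags containing it form a connected subtree. Here bags containing vertex 0 are not connected in the tree, so the decomposition is invalid.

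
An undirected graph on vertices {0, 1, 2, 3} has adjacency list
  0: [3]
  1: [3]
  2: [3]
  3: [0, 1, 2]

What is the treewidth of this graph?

A width-1 tree decomposition is:
Bags: B1 = {0, 3}  B2 = {2, 3}  B3 = {1, 3}
Tree: B1–B2, B2–B3
The largest bag has 2 vertices, giving width 1; this decomposition certifies tw(G) ≤ 1. G has an edge, so its treewidth is at least 1. Hence tw(G) = 1 exactly.

1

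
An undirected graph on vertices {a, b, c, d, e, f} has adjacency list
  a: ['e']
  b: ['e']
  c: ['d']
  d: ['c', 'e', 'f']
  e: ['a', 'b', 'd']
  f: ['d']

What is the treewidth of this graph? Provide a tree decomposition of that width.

The largest bag has 2 vertices, giving width 1; this decomposition certifies tw(G) ≤ 1. Since G has at least one edge (e.g. d–f), it is not an edgeless graph, so tw(G) ≥ 1. The upper and lower bounds meet at 1, so that is the treewidth.

Treewidth 1.
One such decomposition:
Bags: B1 = {d, f}  B2 = {d, e}  B3 = {a, e}  B4 = {c, d}  B5 = {b, e}
Tree: B1–B2, B2–B3, B1–B4, B2–B5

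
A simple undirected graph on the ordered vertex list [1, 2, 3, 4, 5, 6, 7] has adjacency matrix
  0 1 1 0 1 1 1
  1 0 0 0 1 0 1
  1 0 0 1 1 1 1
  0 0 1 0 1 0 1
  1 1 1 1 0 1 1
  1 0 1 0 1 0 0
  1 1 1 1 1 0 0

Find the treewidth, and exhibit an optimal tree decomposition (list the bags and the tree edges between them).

Treewidth 3.
One optimal decomposition is:
Bags: B1 = {3, 4, 5, 7}  B2 = {1, 3, 5, 7}  B3 = {1, 3, 5, 6}  B4 = {1, 2, 5, 7}
Tree: B1–B2, B2–B3, B2–B4

The largest bag has 4 vertices, giving width 3; this decomposition certifies tw(G) ≤ 3. For the lower bound, the 4 vertices {1, 2, 5, 7} are pairwise adjacent, and any tree decomposition puts a clique entirely inside one bag — forcing width ≥ 3. Therefore the treewidth is 3.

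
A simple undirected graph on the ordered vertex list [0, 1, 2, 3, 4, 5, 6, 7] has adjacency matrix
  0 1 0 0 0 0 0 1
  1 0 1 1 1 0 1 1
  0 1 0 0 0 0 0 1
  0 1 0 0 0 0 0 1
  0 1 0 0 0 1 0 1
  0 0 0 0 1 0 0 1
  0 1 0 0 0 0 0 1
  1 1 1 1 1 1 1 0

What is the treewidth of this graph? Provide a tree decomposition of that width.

Every bag has size at most 3, so the width is 3 − 1 = 2 and tw(G) ≤ 2. Conversely, {0, 1, 7} is a clique of size 3, and the vertices of any clique must share a bag in every tree decomposition; so some bag has ≥ 3 vertices and tw(G) ≥ 2. Hence tw(G) = 2 exactly.

Treewidth 2.
Bags: B1 = {0, 1, 7}  B2 = {1, 3, 7}  B3 = {1, 6, 7}  B4 = {1, 2, 7}  B5 = {1, 4, 7}  B6 = {4, 5, 7}
Tree: B1–B2, B2–B3, B2–B4, B1–B5, B5–B6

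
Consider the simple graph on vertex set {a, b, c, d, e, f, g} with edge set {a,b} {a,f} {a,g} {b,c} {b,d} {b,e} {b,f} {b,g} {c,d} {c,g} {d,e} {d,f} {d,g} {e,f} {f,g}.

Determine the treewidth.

A width-3 tree decomposition is:
Bags: B1 = {a, b, f, g}  B2 = {b, d, f, g}  B3 = {b, d, e, f}  B4 = {b, c, d, g}
Tree: B1–B2, B2–B3, B2–B4
Every bag has size at most 4, so the width is 4 − 1 = 3 and tw(G) ≤ 3. On the other hand G contains the 4-clique {b, c, d, g}. A clique must lie in a single bag of any decomposition, so no decomposition can have width below 3. Combining the bounds, tw(G) = 3.

3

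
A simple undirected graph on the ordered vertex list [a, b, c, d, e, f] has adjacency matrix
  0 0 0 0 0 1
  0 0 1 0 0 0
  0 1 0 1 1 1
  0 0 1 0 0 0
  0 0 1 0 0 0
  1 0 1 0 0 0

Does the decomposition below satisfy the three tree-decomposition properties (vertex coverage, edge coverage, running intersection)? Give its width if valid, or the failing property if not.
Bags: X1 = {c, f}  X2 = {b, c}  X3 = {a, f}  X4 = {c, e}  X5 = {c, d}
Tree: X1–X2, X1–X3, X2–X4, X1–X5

Yes; width 1.

Checking the three conditions: (i) the bags cover all of {a, b, c, d, e, f}; (ii) for each edge, some bag contains both endpoints; (iii) the bags containing any fixed vertex form a subtree. All hold, so the decomposition is valid with width 2 − 1 = 1.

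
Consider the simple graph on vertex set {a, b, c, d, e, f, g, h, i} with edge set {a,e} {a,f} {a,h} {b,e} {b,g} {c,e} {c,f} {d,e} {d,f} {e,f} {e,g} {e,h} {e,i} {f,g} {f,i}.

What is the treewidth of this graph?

2

A width-2 tree decomposition is:
Bags: B1 = {d, e, f}  B2 = {e, f, i}  B3 = {c, e, f}  B4 = {e, f, g}  B5 = {b, e, g}  B6 = {a, e, f}  B7 = {a, e, h}
Tree: B1–B2, B1–B3, B1–B4, B4–B5, B3–B6, B6–B7
The largest bag has 3 vertices, giving width 2; this decomposition certifies tw(G) ≤ 2. Conversely, {a, e, h} is a clique of size 3, and the vertices of any clique must share a bag in every tree decomposition; so some bag has ≥ 3 vertices and tw(G) ≥ 2. Hence tw(G) = 2 exactly.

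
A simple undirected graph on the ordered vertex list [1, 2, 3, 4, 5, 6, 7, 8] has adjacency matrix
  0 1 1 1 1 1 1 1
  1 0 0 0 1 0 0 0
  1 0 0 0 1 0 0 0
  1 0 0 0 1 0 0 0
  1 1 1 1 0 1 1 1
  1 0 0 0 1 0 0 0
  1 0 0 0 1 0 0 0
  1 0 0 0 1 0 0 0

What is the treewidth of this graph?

A width-2 tree decomposition is:
Bags: B1 = {1, 4, 5}  B2 = {1, 2, 5}  B3 = {1, 3, 5}  B4 = {1, 5, 8}  B5 = {1, 5, 6}  B6 = {1, 5, 7}
Tree: B1–B2, B1–B3, B2–B4, B3–B5, B3–B6
The largest bag has 3 vertices, giving width 2; this decomposition certifies tw(G) ≤ 2. On the other hand G contains the 3-clique {1, 2, 5}. A clique must lie in a single bag of any decomposition, so no decomposition can have width below 2. Therefore the treewidth is 2.

2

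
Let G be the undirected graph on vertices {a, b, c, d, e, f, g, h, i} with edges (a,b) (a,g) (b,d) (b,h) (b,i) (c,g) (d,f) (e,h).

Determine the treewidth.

1

A width-1 tree decomposition is:
Bags: B1 = {a, b}  B2 = {a, g}  B3 = {b, d}  B4 = {b, i}  B5 = {b, h}  B6 = {c, g}  B7 = {e, h}  B8 = {d, f}
Tree: B1–B2, B1–B3, B3–B4, B4–B5, B2–B6, B5–B7, B3–B8
Each bag holds 2 vertices, so the decomposition has width 1, which upper-bounds the treewidth. Since G has at least one edge (e.g. b–a), it is not an edgeless graph, so tw(G) ≥ 1. Combining the bounds, tw(G) = 1.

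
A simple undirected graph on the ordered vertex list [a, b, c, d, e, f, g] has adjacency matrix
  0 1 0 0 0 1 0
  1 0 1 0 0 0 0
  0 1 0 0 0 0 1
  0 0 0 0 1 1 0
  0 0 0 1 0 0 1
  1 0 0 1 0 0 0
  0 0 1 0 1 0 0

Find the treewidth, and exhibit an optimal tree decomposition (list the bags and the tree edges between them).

Treewidth 2.
One such decomposition:
Bags: B1 = {a, d, f}  B2 = {a, b, d}  B3 = {b, c, d}  B4 = {c, d, g}  B5 = {d, e, g}
Tree: B1–B2, B2–B3, B3–B4, B4–B5

Each bag holds 3 vertices, so the decomposition has width 2, which upper-bounds the treewidth. For the lower bound, G contains the cycle d–f–a–b–c–g–e–d, so G is not a forest; only forests have treewidth ≤ 1, hence tw(G) ≥ 2. Hence tw(G) = 2 exactly.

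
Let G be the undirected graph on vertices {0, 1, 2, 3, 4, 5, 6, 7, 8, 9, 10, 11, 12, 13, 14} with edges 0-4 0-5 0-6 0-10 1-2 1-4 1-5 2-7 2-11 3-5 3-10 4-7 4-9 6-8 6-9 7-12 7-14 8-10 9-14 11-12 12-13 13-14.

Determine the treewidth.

3

A width-3 tree decomposition is:
Bags: B1 = {2, 11, 12, 13}  B2 = {2, 7, 12, 13}  B3 = {2, 7, 13, 14}  B4 = {1, 2, 7, 14}  B5 = {1, 4, 7, 14}  B6 = {1, 4, 9, 14}  B7 = {1, 4, 5, 9}  B8 = {0, 4, 5, 9}  B9 = {0, 5, 6, 9}  B10 = {0, 3, 5, 6}  B11 = {0, 3, 6, 10}  B12 = {3, 6, 8, 10}
Tree: B1–B2, B2–B3, B3–B4, B4–B5, B5–B6, B6–B7, B7–B8, B8–B9, B9–B10, B10–B11, B11–B12
Every bag has size at most 4, so the width is 4 − 1 = 3 and tw(G) ≤ 3. For the lower bound: the 4 vertex sets {11,12,13}, {2}, {7}, {1,4,9,14} are disjoint, each induces a connected subgraph, and every pair is joined by at least one edge of G. Contracting each set to a single vertex therefore yields K_{4} as a minor, and since treewidth is minor-monotone, tw(G) ≥ tw(K_{4}) = 3. Hence tw(G) = 3 exactly.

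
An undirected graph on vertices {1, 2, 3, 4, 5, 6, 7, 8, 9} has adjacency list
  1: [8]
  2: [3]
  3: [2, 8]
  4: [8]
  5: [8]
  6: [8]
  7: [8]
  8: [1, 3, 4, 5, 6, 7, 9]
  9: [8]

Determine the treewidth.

A width-1 tree decomposition is:
Bags: B1 = {3, 8}  B2 = {2, 3}  B3 = {4, 8}  B4 = {1, 8}  B5 = {8, 9}  B6 = {5, 8}  B7 = {7, 8}  B8 = {6, 8}
Tree: B1–B2, B1–B3, B3–B4, B1–B5, B5–B6, B6–B7, B1–B8
Every bag has size at most 2, so the width is 2 − 1 = 1 and tw(G) ≤ 1. Any graph with an edge has treewidth ≥ 1, and G has the edge 8–3. The upper and lower bounds meet at 1, so that is the treewidth.

1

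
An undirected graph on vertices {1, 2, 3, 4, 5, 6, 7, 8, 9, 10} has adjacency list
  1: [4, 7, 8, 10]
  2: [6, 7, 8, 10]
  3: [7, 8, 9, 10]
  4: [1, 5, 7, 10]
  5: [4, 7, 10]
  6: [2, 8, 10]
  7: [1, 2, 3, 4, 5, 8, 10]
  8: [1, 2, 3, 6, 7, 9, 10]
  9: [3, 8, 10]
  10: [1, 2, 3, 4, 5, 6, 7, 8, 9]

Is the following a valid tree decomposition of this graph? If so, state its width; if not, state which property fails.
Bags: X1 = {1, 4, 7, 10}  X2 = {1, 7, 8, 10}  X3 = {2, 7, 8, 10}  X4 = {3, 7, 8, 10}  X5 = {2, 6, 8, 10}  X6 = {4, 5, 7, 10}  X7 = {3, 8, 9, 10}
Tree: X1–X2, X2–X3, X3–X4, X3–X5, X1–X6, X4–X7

Vertex coverage: the bags together contain {1, 2, 3, 4, 5, 6, 7, 8, 9, 10}, the full vertex set. Edge coverage: each edge of G has both endpoints in at least one bag. Running intersection: for every vertex, the bags containing it form a connected subtree. All three properties hold, so this is a valid tree decomposition of width max|bag| − 1 = 3, and hence tw(G) ≤ 3.

Yes; width 3.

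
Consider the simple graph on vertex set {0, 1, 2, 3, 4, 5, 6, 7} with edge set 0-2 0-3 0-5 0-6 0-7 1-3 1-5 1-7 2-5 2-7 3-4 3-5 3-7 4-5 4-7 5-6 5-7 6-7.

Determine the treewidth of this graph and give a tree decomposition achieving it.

Treewidth 3.
One optimal decomposition is:
Bags: B1 = {0, 5, 6, 7}  B2 = {0, 3, 5, 7}  B3 = {3, 4, 5, 7}  B4 = {0, 2, 5, 7}  B5 = {1, 3, 5, 7}
Tree: B1–B2, B2–B3, B2–B4, B2–B5

Each bag holds 4 vertices, so the decomposition has width 3, which upper-bounds the treewidth. On the other hand G contains the 4-clique {0, 2, 5, 7}. A clique must lie in a single bag of any decomposition, so no decomposition can have width below 3. Therefore the treewidth is 3.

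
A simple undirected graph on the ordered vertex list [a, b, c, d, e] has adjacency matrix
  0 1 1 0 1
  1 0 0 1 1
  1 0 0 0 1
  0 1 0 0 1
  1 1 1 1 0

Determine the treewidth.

A width-2 tree decomposition is:
Bags: B1 = {a, b, e}  B2 = {b, d, e}  B3 = {a, c, e}
Tree: B1–B2, B1–B3
The largest bag has 3 vertices, giving width 2; this decomposition certifies tw(G) ≤ 2. For the lower bound, the 3 vertices {b, d, e} are pairwise adjacent, and any tree decomposition puts a clique entirely inside one bag — forcing width ≥ 2. Hence tw(G) = 2 exactly.

2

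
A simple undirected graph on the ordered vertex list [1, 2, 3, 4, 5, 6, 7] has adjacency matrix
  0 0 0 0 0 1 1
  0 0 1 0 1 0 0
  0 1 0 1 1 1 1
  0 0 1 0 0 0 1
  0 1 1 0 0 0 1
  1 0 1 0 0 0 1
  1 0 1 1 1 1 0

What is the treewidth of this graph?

2

A width-2 tree decomposition is:
Bags: B1 = {3, 5, 7}  B2 = {3, 6, 7}  B3 = {2, 3, 5}  B4 = {3, 4, 7}  B5 = {1, 6, 7}
Tree: B1–B2, B1–B3, B1–B4, B2–B5
The largest bag has 3 vertices, giving width 2; this decomposition certifies tw(G) ≤ 2. On the other hand G contains the 3-clique {1, 6, 7}. A clique must lie in a single bag of any decomposition, so no decomposition can have width below 2. Hence tw(G) = 2 exactly.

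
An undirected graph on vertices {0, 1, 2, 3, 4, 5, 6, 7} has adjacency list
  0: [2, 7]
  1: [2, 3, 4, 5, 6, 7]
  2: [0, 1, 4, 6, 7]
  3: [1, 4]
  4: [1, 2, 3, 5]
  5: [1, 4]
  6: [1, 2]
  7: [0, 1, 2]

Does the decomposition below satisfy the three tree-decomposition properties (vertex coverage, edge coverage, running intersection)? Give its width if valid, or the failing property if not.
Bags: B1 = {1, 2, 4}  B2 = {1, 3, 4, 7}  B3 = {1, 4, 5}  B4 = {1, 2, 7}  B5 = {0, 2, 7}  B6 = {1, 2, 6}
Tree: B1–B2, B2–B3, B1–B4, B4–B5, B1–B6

No — bags containing vertex 7 are not connected in the tree.

A tree decomposition must satisfy three properties: every vertex lies in some bag; for every edge, both endpoints lie together in some bag; and for every vertex, the bags containing it form a connected subtree. Here bags containing vertex 7 are not connected in the tree, so the decomposition is invalid.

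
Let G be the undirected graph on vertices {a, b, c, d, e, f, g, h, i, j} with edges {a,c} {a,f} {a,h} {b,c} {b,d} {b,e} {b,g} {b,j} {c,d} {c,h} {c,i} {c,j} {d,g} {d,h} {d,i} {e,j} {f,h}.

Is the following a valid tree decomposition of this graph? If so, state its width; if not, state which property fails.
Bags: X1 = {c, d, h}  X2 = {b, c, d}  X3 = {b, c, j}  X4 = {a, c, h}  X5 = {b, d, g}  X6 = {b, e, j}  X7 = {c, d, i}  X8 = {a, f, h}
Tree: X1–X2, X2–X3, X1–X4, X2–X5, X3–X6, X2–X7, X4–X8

Checking the three conditions: (i) the bags cover all of {a, b, c, d, e, f, g, h, i, j}; (ii) for each edge, some bag contains both endpoints; (iii) the bags containing any fixed vertex form a subtree. All hold, so the decomposition is valid with width 3 − 1 = 2.

Yes; width 2.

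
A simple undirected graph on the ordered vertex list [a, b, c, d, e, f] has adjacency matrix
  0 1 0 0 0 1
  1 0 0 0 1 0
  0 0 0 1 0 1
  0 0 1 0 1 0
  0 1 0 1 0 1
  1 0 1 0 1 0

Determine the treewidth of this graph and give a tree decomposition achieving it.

Each bag holds 3 vertices, so the decomposition has width 2, which upper-bounds the treewidth. The edges b–a–f–e–b form a cycle, so G is not a tree and its treewidth is at least 2. Therefore the treewidth is 2.

Treewidth 2.
One optimal decomposition is:
Bags: B1 = {a, b, e}  B2 = {a, e, f}  B3 = {d, e, f}  B4 = {c, d, f}
Tree: B1–B2, B2–B3, B3–B4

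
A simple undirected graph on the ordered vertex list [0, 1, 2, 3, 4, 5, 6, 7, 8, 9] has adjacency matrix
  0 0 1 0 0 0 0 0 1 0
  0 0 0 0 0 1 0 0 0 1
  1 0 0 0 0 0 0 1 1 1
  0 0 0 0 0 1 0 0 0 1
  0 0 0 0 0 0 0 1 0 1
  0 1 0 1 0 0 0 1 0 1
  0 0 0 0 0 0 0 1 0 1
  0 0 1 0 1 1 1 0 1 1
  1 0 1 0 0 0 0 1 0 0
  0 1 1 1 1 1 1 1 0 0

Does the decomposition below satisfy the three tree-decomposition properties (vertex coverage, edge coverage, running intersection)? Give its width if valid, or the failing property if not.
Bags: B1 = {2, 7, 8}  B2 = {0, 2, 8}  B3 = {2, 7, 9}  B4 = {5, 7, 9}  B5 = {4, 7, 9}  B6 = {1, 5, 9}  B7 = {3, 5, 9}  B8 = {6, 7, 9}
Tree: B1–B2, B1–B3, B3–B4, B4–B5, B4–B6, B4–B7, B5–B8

Vertex coverage: the bags together contain {0, 1, 2, 3, 4, 5, 6, 7, 8, 9}, the full vertex set. Edge coverage: each edge of G has both endpoints in at least one bag. Running intersection: for every vertex, the bags containing it form a connected subtree. All three properties hold, so this is a valid tree decomposition of width max|bag| − 1 = 2, and hence tw(G) ≤ 2.

Yes; width 2.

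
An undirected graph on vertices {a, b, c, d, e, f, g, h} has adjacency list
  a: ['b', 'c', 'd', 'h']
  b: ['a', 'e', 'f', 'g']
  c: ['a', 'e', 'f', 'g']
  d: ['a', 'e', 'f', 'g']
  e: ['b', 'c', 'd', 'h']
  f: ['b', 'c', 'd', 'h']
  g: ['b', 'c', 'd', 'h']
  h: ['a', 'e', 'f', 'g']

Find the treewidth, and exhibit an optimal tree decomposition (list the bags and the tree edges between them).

Treewidth 4.
One optimal decomposition is:
Bags: B1 = {a, b, c, d, h}  B2 = {b, c, d, f, h}  B3 = {b, c, d, g, h}  B4 = {b, c, d, e, h}
Tree: B1–B2, B2–B3, B3–B4

The largest bag has 5 vertices, giving width 4; this decomposition certifies tw(G) ≤ 4. For the lower bound: the 5 vertex sets {a,h}, {b,f}, {d,g}, {c}, {e} are disjoint, each induces a connected subgraph, and every pair is joined by at least one edge of G. Contracting each set to a single vertex therefore yields K_{5} as a minor, and since treewidth is minor-monotone, tw(G) ≥ tw(K_{5}) = 4. Therefore the treewidth is 4.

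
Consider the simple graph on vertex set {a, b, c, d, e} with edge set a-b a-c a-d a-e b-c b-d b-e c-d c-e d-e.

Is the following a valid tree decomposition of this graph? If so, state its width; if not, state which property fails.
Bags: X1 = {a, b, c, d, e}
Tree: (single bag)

Yes; width 4.

Every vertex of G appears in some bag (union = {a, b, c, d, e}); every edge is covered by a bag; and for each vertex v the set of bags containing v is connected in the bag tree. The decomposition is therefore valid. The largest bag has 5 vertices, so the width is 4.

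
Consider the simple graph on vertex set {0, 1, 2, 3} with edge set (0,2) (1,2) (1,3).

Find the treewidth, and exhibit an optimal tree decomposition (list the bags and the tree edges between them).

Treewidth 1.
One such decomposition:
Bags: B1 = {0, 2}  B2 = {1, 2}  B3 = {1, 3}
Tree: B1–B2, B2–B3

Each bag holds 2 vertices, so the decomposition has width 1, which upper-bounds the treewidth. G has an edge, so its treewidth is at least 1. Combining the bounds, tw(G) = 1.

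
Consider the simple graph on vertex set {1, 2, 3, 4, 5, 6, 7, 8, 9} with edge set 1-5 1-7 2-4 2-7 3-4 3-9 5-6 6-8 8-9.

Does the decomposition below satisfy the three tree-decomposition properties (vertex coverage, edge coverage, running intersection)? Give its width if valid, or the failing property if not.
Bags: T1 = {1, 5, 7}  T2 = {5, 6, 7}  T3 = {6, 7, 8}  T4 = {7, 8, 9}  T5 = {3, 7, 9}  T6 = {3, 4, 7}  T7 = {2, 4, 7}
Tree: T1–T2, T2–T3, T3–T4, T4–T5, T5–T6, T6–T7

Every vertex of G appears in some bag (union = {1, 2, 3, 4, 5, 6, 7, 8, 9}); every edge is covered by a bag; and for each vertex v the set of bags containing v is connected in the bag tree. The decomposition is therefore valid. The largest bag has 3 vertices, so the width is 2.

Yes; width 2.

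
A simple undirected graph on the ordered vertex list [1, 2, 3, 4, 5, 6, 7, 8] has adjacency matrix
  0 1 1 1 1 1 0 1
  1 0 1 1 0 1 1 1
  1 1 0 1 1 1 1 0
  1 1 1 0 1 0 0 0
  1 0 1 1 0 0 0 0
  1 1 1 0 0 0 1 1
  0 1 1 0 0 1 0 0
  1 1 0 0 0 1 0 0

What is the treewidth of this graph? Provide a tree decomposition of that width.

The largest bag has 4 vertices, giving width 3; this decomposition certifies tw(G) ≤ 3. Conversely, {1, 2, 6, 8} is a clique of size 4, and the vertices of any clique must share a bag in every tree decomposition; so some bag has ≥ 4 vertices and tw(G) ≥ 3. Combining the bounds, tw(G) = 3.

Treewidth 3.
Bags: B1 = {1, 2, 3, 6}  B2 = {1, 2, 3, 4}  B3 = {2, 3, 6, 7}  B4 = {1, 2, 6, 8}  B5 = {1, 3, 4, 5}
Tree: B1–B2, B1–B3, B1–B4, B2–B5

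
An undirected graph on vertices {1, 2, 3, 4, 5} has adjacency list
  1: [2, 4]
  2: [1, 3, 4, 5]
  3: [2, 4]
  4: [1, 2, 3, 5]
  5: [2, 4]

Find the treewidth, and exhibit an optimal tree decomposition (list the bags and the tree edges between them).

Treewidth 2.
Bags: B1 = {2, 4, 5}  B2 = {2, 3, 4}  B3 = {1, 2, 4}
Tree: B1–B2, B2–B3

Every bag has size at most 3, so the width is 3 − 1 = 2 and tw(G) ≤ 2. On the other hand G contains the 3-clique {1, 2, 4}. A clique must lie in a single bag of any decomposition, so no decomposition can have width below 2. Therefore the treewidth is 2.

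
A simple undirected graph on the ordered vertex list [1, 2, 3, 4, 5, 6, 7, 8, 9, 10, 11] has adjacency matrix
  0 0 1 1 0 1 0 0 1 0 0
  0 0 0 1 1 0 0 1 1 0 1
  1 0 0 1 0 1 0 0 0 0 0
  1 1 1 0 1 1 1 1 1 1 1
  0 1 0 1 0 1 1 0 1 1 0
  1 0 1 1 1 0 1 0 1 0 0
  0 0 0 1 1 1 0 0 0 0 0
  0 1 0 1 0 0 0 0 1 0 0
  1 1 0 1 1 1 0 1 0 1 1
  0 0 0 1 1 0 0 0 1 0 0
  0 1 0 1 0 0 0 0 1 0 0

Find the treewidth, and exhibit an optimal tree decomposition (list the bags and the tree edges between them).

Each bag holds 4 vertices, so the decomposition has width 3, which upper-bounds the treewidth. For the lower bound, the 4 vertices {1, 4, 6, 9} are pairwise adjacent, and any tree decomposition puts a clique entirely inside one bag — forcing width ≥ 3. Therefore the treewidth is 3.

Treewidth 3.
One such decomposition:
Bags: B1 = {2, 4, 5, 9}  B2 = {2, 4, 9, 11}  B3 = {2, 4, 8, 9}  B4 = {4, 5, 9, 10}  B5 = {4, 5, 6, 9}  B6 = {1, 4, 6, 9}  B7 = {4, 5, 6, 7}  B8 = {1, 3, 4, 6}
Tree: B1–B2, B1–B3, B1–B4, B1–B5, B5–B6, B5–B7, B6–B8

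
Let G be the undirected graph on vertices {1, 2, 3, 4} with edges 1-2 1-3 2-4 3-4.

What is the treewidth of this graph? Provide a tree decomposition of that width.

Every bag has size at most 3, so the width is 3 − 1 = 2 and tw(G) ≤ 2. The edges 3–1–2–4–3 form a cycle, so G is not a tree and its treewidth is at least 2. Combining the bounds, tw(G) = 2.

Treewidth 2.
One such decomposition:
Bags: B1 = {1, 2, 3}  B2 = {2, 3, 4}
Tree: B1–B2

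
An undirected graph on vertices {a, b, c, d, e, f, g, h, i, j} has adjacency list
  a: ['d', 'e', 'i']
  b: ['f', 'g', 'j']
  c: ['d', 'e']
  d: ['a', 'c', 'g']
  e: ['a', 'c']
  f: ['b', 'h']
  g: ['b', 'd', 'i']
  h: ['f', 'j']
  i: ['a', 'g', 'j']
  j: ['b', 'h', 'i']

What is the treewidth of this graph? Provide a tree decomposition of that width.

Every bag has size at most 3, so the width is 3 − 1 = 2 and tw(G) ≤ 2. For the lower bound, G contains the cycle f–h–j–b–f, so G is not a forest; only forests have treewidth ≤ 1, hence tw(G) ≥ 2. Hence tw(G) = 2 exactly.

Treewidth 2.
One such decomposition:
Bags: B1 = {b, f, h}  B2 = {b, h, j}  B3 = {b, g, j}  B4 = {g, i, j}  B5 = {d, g, i}  B6 = {a, d, i}  B7 = {a, c, d}  B8 = {a, c, e}
Tree: B1–B2, B2–B3, B3–B4, B4–B5, B5–B6, B6–B7, B7–B8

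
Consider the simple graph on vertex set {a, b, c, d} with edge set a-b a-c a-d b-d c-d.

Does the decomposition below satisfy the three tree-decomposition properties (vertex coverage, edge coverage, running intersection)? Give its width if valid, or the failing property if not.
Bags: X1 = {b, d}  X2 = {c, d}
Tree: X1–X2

No — vertex a appears in no bag.

A tree decomposition must satisfy three properties: every vertex lies in some bag; for every edge, both endpoints lie together in some bag; and for every vertex, the bags containing it form a connected subtree. Here vertex a appears in no bag, so the decomposition is invalid.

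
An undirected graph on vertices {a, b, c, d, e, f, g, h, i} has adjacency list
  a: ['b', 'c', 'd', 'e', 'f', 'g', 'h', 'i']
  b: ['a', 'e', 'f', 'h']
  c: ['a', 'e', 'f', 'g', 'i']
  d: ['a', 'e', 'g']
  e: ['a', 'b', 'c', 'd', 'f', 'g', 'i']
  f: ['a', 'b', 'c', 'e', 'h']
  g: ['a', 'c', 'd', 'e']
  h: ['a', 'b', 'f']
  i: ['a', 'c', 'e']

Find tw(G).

3

A width-3 tree decomposition is:
Bags: B1 = {a, c, e, f}  B2 = {a, c, e, g}  B3 = {a, c, e, i}  B4 = {a, b, e, f}  B5 = {a, d, e, g}  B6 = {a, b, f, h}
Tree: B1–B2, B2–B3, B1–B4, B2–B5, B4–B6
Each bag holds 4 vertices, so the decomposition has width 3, which upper-bounds the treewidth. On the other hand G contains the 4-clique {a, d, e, g}. A clique must lie in a single bag of any decomposition, so no decomposition can have width below 3. Combining the bounds, tw(G) = 3.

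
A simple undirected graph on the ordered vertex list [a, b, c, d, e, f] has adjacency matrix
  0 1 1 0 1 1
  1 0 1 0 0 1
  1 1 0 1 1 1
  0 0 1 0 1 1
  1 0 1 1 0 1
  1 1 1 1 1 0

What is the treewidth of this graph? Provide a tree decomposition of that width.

Treewidth 3.
Bags: B1 = {a, b, c, f}  B2 = {a, c, e, f}  B3 = {c, d, e, f}
Tree: B1–B2, B2–B3

Each bag holds 4 vertices, so the decomposition has width 3, which upper-bounds the treewidth. For the lower bound, the 4 vertices {c, d, e, f} are pairwise adjacent, and any tree decomposition puts a clique entirely inside one bag — forcing width ≥ 3. Hence tw(G) = 3 exactly.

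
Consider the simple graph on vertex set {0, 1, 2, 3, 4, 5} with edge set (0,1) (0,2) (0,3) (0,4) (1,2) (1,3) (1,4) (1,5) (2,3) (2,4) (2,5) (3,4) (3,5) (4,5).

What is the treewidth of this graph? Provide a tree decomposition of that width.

Each bag holds 5 vertices, so the decomposition has width 4, which upper-bounds the treewidth. On the other hand G contains the 5-clique {0, 1, 2, 3, 4}. A clique must lie in a single bag of any decomposition, so no decomposition can have width below 4. Combining the bounds, tw(G) = 4.

Treewidth 4.
One such decomposition:
Bags: B1 = {0, 1, 2, 3, 4}  B2 = {1, 2, 3, 4, 5}
Tree: B1–B2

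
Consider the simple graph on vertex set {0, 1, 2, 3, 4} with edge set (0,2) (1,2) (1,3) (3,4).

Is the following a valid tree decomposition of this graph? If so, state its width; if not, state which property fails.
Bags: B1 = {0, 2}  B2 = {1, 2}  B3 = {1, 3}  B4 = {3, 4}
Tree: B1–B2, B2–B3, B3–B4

Every vertex of G appears in some bag (union = {0, 1, 2, 3, 4}); every edge is covered by a bag; and for each vertex v the set of bags containing v is connected in the bag tree. The decomposition is therefore valid. The largest bag has 2 vertices, so the width is 1.

Yes; width 1.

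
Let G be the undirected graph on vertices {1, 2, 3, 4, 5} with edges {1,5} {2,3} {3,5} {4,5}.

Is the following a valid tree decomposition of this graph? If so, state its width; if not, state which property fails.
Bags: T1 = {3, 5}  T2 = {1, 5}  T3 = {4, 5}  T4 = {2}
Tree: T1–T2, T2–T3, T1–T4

A tree decomposition must satisfy three properties: every vertex lies in some bag; for every edge, both endpoints lie together in some bag; and for every vertex, the bags containing it form a connected subtree. Here edge (3,2) lies in no bag, so the decomposition is invalid.

No — edge (3,2) lies in no bag.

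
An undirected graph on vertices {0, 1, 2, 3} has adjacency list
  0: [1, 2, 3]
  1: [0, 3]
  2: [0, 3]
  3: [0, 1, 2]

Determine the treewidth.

2

A width-2 tree decomposition is:
Bags: B1 = {0, 1, 3}  B2 = {0, 2, 3}
Tree: B1–B2
Each bag holds 3 vertices, so the decomposition has width 2, which upper-bounds the treewidth. For the lower bound, the 3 vertices {0, 1, 3} are pairwise adjacent, and any tree decomposition puts a clique entirely inside one bag — forcing width ≥ 2. The upper and lower bounds meet at 2, so that is the treewidth.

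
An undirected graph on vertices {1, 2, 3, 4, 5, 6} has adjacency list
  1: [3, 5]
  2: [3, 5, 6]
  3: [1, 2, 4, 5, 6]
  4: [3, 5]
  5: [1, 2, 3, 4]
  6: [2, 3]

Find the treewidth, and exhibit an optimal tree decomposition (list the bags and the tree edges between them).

Each bag holds 3 vertices, so the decomposition has width 2, which upper-bounds the treewidth. On the other hand G contains the 3-clique {1, 3, 5}. A clique must lie in a single bag of any decomposition, so no decomposition can have width below 2. The upper and lower bounds meet at 2, so that is the treewidth.

Treewidth 2.
One optimal decomposition is:
Bags: B1 = {3, 4, 5}  B2 = {1, 3, 5}  B3 = {2, 3, 5}  B4 = {2, 3, 6}
Tree: B1–B2, B1–B3, B3–B4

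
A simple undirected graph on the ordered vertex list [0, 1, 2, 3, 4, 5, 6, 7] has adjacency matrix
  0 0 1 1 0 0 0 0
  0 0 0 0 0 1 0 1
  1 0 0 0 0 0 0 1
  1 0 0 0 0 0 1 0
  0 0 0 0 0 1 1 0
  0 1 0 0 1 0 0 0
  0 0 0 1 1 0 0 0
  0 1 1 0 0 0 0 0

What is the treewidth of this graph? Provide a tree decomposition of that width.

The largest bag has 3 vertices, giving width 2; this decomposition certifies tw(G) ≤ 2. For the lower bound, G contains the cycle 4–6–3–0–2–7–1–5–4, so G is not a forest; only forests have treewidth ≤ 1, hence tw(G) ≥ 2. Therefore the treewidth is 2.

Treewidth 2.
Bags: B1 = {3, 4, 6}  B2 = {0, 3, 4}  B3 = {0, 2, 4}  B4 = {2, 4, 7}  B5 = {1, 4, 7}  B6 = {1, 4, 5}
Tree: B1–B2, B2–B3, B3–B4, B4–B5, B5–B6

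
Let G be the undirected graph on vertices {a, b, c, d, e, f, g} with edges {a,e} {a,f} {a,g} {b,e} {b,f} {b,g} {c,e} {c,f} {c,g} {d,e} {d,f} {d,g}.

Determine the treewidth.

A width-3 tree decomposition is:
Bags: B1 = {b, e, f, g}  B2 = {c, e, f, g}  B3 = {d, e, f, g}  B4 = {a, e, f, g}
Tree: B1–B2, B2–B3, B3–B4
Every bag has size at most 4, so the width is 4 − 1 = 3 and tw(G) ≤ 3. For the lower bound: the 4 vertex sets {b,e}, {c,g}, {f}, {d} are disjoint, each induces a connected subgraph, and every pair is joined by at least one edge of G. Contracting each set to a single vertex therefore yields K_{4} as a minor, and since treewidth is minor-monotone, tw(G) ≥ tw(K_{4}) = 3. Hence tw(G) = 3 exactly.

3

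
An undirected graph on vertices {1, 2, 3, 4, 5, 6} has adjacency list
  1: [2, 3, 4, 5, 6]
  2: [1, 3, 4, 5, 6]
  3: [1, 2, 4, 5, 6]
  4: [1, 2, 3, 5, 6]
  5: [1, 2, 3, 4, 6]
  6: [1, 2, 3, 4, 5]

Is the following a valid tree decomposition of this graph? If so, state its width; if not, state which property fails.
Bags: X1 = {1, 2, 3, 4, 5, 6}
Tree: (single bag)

Yes; width 5.

Checking the three conditions: (i) the bags cover all of {1, 2, 3, 4, 5, 6}; (ii) for each edge, some bag contains both endpoints; (iii) the bags containing any fixed vertex form a subtree. All hold, so the decomposition is valid with width 6 − 1 = 5.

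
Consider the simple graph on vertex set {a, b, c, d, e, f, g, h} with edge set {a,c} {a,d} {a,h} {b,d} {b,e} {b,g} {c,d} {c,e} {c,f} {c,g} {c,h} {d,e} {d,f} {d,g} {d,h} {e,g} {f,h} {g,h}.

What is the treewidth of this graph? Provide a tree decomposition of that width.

Every bag has size at most 4, so the width is 4 − 1 = 3 and tw(G) ≤ 3. On the other hand G contains the 4-clique {c, d, e, g}. A clique must lie in a single bag of any decomposition, so no decomposition can have width below 3. Combining the bounds, tw(G) = 3.

Treewidth 3.
One such decomposition:
Bags: B1 = {c, d, f, h}  B2 = {a, c, d, h}  B3 = {c, d, g, h}  B4 = {c, d, e, g}  B5 = {b, d, e, g}
Tree: B1–B2, B2–B3, B3–B4, B4–B5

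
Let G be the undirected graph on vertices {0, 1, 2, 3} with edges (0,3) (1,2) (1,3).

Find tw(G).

A width-1 tree decomposition is:
Bags: B1 = {1, 2}  B2 = {1, 3}  B3 = {0, 3}
Tree: B1–B2, B2–B3
Each bag holds 2 vertices, so the decomposition has width 1, which upper-bounds the treewidth. Any graph with an edge has treewidth ≥ 1, and G has the edge 2–1. The upper and lower bounds meet at 1, so that is the treewidth.

1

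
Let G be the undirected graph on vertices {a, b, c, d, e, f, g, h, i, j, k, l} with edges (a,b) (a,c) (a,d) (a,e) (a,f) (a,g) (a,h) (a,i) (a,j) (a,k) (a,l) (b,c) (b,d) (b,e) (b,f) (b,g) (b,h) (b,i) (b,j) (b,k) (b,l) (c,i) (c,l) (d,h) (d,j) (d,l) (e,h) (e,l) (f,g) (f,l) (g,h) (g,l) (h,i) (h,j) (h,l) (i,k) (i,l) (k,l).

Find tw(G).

4

A width-4 tree decomposition is:
Bags: B1 = {a, b, d, h, l}  B2 = {a, b, h, i, l}  B3 = {a, b, d, h, j}  B4 = {a, b, c, i, l}  B5 = {a, b, i, k, l}  B6 = {a, b, g, h, l}  B7 = {a, b, f, g, l}  B8 = {a, b, e, h, l}
Tree: B1–B2, B1–B3, B2–B4, B4–B5, B2–B6, B6–B7, B1–B8
Each bag holds 5 vertices, so the decomposition has width 4, which upper-bounds the treewidth. For the lower bound, the 5 vertices {a, b, d, h, j} are pairwise adjacent, and any tree decomposition puts a clique entirely inside one bag — forcing width ≥ 4. Combining the bounds, tw(G) = 4.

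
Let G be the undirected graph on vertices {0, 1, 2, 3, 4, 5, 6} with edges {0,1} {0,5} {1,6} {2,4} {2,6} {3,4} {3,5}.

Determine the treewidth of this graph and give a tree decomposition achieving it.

Treewidth 2.
One such decomposition:
Bags: B1 = {0, 3, 5}  B2 = {0, 3, 4}  B3 = {0, 2, 4}  B4 = {0, 2, 6}  B5 = {0, 1, 6}
Tree: B1–B2, B2–B3, B3–B4, B4–B5

Each bag holds 3 vertices, so the decomposition has width 2, which upper-bounds the treewidth. Since 0–5–3–4–2–6–1–0 is a cycle in G, G is not acyclic. Forests are exactly the graphs of treewidth ≤ 1, so tw(G) ≥ 2. Hence tw(G) = 2 exactly.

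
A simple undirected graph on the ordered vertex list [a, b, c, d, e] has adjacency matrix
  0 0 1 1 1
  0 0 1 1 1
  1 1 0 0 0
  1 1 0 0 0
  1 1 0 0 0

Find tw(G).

2

A width-2 tree decomposition is:
Bags: B1 = {a, b, c}  B2 = {a, b, d}  B3 = {a, b, e}
Tree: B1–B2, B2–B3
The largest bag has 3 vertices, giving width 2; this decomposition certifies tw(G) ≤ 2. Since a–c–b–d–a is a cycle in G, G is not acyclic. Forests are exactly the graphs of treewidth ≤ 1, so tw(G) ≥ 2. Therefore the treewidth is 2.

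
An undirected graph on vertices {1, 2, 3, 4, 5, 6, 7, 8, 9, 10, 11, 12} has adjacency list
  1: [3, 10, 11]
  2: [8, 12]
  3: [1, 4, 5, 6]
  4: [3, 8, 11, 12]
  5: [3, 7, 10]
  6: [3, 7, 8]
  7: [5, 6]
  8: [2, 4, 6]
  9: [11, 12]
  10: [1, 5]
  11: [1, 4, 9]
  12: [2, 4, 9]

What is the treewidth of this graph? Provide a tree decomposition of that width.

Treewidth 3.
One such decomposition:
Bags: B1 = {2, 9, 11, 12}  B2 = {2, 4, 11, 12}  B3 = {2, 4, 8, 11}  B4 = {1, 4, 8, 11}  B5 = {1, 3, 4, 8}  B6 = {1, 3, 6, 8}  B7 = {1, 3, 6, 10}  B8 = {3, 5, 6, 10}  B9 = {5, 6, 7, 10}
Tree: B1–B2, B2–B3, B3–B4, B4–B5, B5–B6, B6–B7, B7–B8, B8–B9

The largest bag has 4 vertices, giving width 3; this decomposition certifies tw(G) ≤ 3. For the lower bound: the 4 vertex sets {2,9,12}, {11}, {4}, {1,3,6,8} are disjoint, each induces a connected subgraph, and every pair is joined by at least one edge of G. Contracting each set to a single vertex therefore yields K_{4} as a minor, and since treewidth is minor-monotone, tw(G) ≥ tw(K_{4}) = 3. Combining the bounds, tw(G) = 3.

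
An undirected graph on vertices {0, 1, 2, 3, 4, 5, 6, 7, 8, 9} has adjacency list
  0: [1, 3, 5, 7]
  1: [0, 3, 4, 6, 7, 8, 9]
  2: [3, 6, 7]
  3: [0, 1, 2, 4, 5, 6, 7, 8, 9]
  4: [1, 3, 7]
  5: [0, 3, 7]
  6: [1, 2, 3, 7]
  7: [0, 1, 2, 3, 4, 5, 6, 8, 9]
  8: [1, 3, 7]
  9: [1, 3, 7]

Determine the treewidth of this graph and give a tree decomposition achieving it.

Treewidth 3.
One optimal decomposition is:
Bags: B1 = {1, 3, 6, 7}  B2 = {1, 3, 7, 8}  B3 = {2, 3, 6, 7}  B4 = {0, 1, 3, 7}  B5 = {0, 3, 5, 7}  B6 = {1, 3, 7, 9}  B7 = {1, 3, 4, 7}
Tree: B1–B2, B1–B3, B1–B4, B4–B5, B4–B6, B4–B7

Each bag holds 4 vertices, so the decomposition has width 3, which upper-bounds the treewidth. Conversely, {0, 1, 3, 7} is a clique of size 4, and the vertices of any clique must share a bag in every tree decomposition; so some bag has ≥ 4 vertices and tw(G) ≥ 3. Combining the bounds, tw(G) = 3.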